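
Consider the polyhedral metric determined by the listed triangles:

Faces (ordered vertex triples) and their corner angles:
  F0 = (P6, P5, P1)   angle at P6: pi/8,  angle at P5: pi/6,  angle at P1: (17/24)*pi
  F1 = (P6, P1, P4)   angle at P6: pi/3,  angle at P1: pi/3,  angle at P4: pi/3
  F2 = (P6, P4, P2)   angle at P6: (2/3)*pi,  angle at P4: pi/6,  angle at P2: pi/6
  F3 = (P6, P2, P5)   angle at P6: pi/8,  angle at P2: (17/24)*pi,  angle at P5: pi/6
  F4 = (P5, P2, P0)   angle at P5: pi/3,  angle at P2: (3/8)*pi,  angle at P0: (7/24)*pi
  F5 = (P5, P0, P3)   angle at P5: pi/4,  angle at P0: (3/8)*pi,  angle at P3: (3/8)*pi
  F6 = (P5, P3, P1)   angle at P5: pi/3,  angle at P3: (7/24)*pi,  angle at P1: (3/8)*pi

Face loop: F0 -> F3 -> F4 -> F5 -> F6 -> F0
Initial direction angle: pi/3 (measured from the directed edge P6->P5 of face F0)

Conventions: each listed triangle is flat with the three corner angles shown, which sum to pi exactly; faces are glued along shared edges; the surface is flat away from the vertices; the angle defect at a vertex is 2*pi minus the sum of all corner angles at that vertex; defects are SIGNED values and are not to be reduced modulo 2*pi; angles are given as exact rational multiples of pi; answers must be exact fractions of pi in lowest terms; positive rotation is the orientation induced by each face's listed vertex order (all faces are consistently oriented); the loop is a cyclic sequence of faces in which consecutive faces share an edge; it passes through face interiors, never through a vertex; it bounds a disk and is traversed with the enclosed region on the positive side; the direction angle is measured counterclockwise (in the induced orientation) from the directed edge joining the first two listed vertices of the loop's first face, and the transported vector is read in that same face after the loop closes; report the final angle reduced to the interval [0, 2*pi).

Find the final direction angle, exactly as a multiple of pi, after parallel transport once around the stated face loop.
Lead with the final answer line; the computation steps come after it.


Answer: final direction angle = (13/12)*pi

enclosed vertex P5: corner angles sum to (5/4)*pi, defect = 2*pi - (5/4)*pi = (3/4)*pi
final direction = starting direction + enclosed defect total, reduced mod 2*pi (induced orientation)
final angle = pi/3 + (3/4)*pi = (13/12)*pi (mod 2*pi)


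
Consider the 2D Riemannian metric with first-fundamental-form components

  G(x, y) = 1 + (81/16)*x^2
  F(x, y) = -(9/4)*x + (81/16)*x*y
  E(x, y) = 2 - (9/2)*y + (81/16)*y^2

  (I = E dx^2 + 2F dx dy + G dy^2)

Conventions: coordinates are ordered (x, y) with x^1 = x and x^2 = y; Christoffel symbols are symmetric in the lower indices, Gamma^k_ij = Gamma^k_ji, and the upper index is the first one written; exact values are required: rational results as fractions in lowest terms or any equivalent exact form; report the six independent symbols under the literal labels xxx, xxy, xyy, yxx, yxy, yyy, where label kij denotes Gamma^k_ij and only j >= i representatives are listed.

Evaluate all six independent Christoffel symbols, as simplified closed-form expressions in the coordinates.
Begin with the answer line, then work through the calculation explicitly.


Answer: Gamma_xxx = 0, Gamma_xxy = (81*y - 36)/(81*x^2 + 81*y^2 - 72*y + 32), Gamma_xyy = 0, Gamma_yxx = 0, Gamma_yxy = 81*x/(81*x^2 + 81*y^2 - 72*y + 32), Gamma_yyy = 0

E = 2 - (9/2)*y + (81/16)*y^2; F = -(9/4)*x + (81/16)*x*y; G = 1 + (81/16)*x^2
Gamma^k_ij = (1/2) g^{kl} (d_i g_jl + d_j g_il - d_l g_ij), with g^inv = (1/(EG-F^2)) [[G, -F], [-F, E]]
first partials: E_x = 0, E_y = -9/2 + (81/8)*y, F_x = -9/4 + (81/16)*y, F_y = (81/16)*x, G_x = (81/8)*x, G_y = 0
D = EG - F^2 = 2 - (9/2)*y + (81/16)*y^2 + (81/16)*x^2
expanded: Gamma^x_xx = (G E_x - 2F F_x + F E_y)/(2D), Gamma^x_xy = (G E_y - F G_x)/(2D), Gamma^x_yy = (2G F_y - G G_x - F G_y)/(2D), Gamma^y_xx = (2E F_x - E E_y - F E_x)/(2D), Gamma^y_xy = (E G_x - F E_y)/(2D), Gamma^y_yy = (E G_y - 2F F_y + F G_x)/(2D); substitute and cancel common factors


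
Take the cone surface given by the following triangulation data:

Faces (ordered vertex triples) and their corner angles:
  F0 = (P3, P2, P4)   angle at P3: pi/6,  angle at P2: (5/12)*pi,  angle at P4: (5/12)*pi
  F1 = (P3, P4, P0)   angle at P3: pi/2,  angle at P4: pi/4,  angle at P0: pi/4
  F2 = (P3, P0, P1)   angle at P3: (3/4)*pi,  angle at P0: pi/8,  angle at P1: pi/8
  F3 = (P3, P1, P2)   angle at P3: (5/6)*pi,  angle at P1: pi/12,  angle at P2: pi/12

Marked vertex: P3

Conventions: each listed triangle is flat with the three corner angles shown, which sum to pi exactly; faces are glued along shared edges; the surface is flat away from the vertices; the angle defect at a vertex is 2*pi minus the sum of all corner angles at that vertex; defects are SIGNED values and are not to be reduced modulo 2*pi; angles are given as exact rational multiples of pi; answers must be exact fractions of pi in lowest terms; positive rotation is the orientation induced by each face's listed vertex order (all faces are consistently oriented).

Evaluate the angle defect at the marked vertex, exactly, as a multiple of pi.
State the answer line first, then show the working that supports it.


Answer: defect(P3) = -pi/4

Sum of corner angles at P3: (9/4)*pi
defect = 2*pi - (9/4)*pi


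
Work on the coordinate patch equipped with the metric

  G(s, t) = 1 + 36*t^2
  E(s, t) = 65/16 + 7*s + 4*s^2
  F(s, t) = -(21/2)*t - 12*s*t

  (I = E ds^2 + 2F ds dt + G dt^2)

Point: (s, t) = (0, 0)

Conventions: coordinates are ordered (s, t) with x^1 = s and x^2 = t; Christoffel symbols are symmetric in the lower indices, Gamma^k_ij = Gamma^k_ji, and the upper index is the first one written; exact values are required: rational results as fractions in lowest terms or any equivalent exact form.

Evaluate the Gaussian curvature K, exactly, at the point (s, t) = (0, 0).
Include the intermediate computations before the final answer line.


E = 65/16, F = 0, G = 1, EG - F^2 = 65/16 at the point
E_s = 7, E_t = 0, F_s = 0, F_t = -21/2, G_s = 0, G_t = 0
E_tt = 0, F_st = -12, G_ss = 0
The intrinsic route: Brioschi's K = (det M1 - det M2)/(EG - F^2)^2.
M1 = [[-E_tt/2 + F_st - G_ss/2, E_s/2, F_s - E_t/2], [F_t - G_s/2, E, F], [G_t/2, F, G]] = [[-12, 7/2, 0], [-21/2, 65/16, 0], [0, 0, 1]]; det M1 = -12
M2 = [[0, E_t/2, G_s/2], [E_t/2, E, F], [G_s/2, F, G]] = [[0, 0, 0], [0, 65/16, 0], [0, 0, 1]]; det M2 = 0
det M1 - det M2 = -12; K = -12 / (65/16)^2 = -3072/4225

Answer: K = -3072/4225


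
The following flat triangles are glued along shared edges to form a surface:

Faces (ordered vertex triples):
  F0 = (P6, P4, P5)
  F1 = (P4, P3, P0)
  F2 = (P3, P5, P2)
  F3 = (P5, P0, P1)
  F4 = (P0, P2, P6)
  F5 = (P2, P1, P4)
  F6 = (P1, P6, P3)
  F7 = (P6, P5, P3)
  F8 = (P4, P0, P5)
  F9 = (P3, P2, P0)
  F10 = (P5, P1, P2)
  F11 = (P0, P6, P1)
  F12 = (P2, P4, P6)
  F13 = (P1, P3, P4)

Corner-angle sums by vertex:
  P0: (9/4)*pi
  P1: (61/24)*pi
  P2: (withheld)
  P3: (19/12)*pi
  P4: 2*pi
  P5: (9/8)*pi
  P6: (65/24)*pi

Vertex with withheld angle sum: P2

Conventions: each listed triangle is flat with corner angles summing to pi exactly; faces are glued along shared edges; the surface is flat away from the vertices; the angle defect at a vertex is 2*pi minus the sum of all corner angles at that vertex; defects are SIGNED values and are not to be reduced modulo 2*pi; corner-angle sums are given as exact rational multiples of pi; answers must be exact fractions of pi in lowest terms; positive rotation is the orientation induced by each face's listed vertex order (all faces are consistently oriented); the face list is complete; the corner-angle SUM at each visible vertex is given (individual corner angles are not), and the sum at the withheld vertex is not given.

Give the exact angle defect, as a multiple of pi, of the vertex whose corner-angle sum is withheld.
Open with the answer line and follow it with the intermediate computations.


Answer: defect(P2) = (5/24)*pi

V = 7, E = 21, F = 14; chi = V - E + F = 0
Gauss-Bonnet: total defect = 2*pi*chi = 0; visible defects sum to (-5/24)*pi


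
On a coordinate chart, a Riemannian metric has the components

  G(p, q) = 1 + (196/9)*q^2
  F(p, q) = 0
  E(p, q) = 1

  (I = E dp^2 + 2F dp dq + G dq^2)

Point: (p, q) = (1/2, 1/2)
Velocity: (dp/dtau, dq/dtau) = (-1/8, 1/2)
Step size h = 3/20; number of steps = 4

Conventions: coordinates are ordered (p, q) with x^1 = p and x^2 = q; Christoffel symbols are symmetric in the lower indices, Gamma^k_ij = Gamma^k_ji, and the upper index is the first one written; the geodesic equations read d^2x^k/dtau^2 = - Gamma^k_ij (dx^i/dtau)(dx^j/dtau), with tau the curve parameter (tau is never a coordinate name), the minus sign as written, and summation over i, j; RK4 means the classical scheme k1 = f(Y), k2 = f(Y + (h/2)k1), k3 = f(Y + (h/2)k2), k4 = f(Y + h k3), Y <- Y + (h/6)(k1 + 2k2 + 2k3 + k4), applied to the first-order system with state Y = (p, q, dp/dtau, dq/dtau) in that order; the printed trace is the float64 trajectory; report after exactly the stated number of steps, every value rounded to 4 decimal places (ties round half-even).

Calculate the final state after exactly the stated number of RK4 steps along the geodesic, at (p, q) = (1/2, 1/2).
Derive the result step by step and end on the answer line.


f(Y) = (dp/dtau, dq/dtau, -Gamma^p_ij Y'^i Y'^j, -Gamma^q_ij Y'^i Y'^j) with the Gammas evaluated at the stage position; h = 0.150000; intermediate values shown to 6 dp
step 0: p = 0.5000, q = 0.5000, dp/dtau = -0.1250, dq/dtau = 0.5000
step 1:
  k1: at (p, q) = (0.500000, 0.500000), (dp/dtau, dq/dtau) = (-0.125000, 0.500000); Gamma_ppp = 0.000000, Gamma_ppq = 0.000000, Gamma_pqq = 0.000000, Gamma_qpp = 0.000000, Gamma_qpq = 0.000000, Gamma_qqq = 1.689655; k1 = (-0.125000, 0.500000, 0.000000, -0.422414)
  k2: at (p, q) = (0.490625, 0.537500), (dp/dtau, dq/dtau) = (-0.125000, 0.468319); Gamma_ppp = 0.000000, Gamma_ppq = 0.000000, Gamma_pqq = 0.000000, Gamma_qpp = 0.000000, Gamma_qpq = 0.000000, Gamma_qqq = 1.605318; k2 = (-0.125000, 0.468319, 0.000000, -0.352083)
  k3: at (p, q) = (0.490625, 0.535124), (dp/dtau, dq/dtau) = (-0.125000, 0.473594); Gamma_ppp = 0.000000, Gamma_ppq = 0.000000, Gamma_pqq = 0.000000, Gamma_qpp = 0.000000, Gamma_qpq = 0.000000, Gamma_qqq = 1.610480; k3 = (-0.125000, 0.473594, 0.000000, -0.361216)
  k4: at (p, q) = (0.481250, 0.571039), (dp/dtau, dq/dtau) = (-0.125000, 0.445818); Gamma_ppp = 0.000000, Gamma_ppq = 0.000000, Gamma_pqq = 0.000000, Gamma_qpp = 0.000000, Gamma_qpq = 0.000000, Gamma_qqq = 1.535035; k4 = (-0.125000, 0.445818, 0.000000, -0.305093)
  Y <- Y + (h/6)(k1 + 2k2 + 2k3 + k4): p = 0.4813, q = 0.5707, dp/dtau = -0.1250, dq/dtau = 0.4461
step 2:
  k1: at (p, q) = (0.481250, 0.570741), (dp/dtau, dq/dtau) = (-0.125000, 0.446147); Gamma_ppp = 0.000000, Gamma_ppq = 0.000000, Gamma_pqq = 0.000000, Gamma_qpp = 0.000000, Gamma_qpq = 0.000000, Gamma_qqq = 1.535638; k1 = (-0.125000, 0.446147, 0.000000, -0.305665)
  k2: at (p, q) = (0.471875, 0.604202), (dp/dtau, dq/dtau) = (-0.125000, 0.423223); Gamma_ppp = 0.000000, Gamma_ppq = 0.000000, Gamma_pqq = 0.000000, Gamma_qpp = 0.000000, Gamma_qpq = 0.000000, Gamma_qqq = 1.470155; k2 = (-0.125000, 0.423223, 0.000000, -0.263330)
  k3: at (p, q) = (0.471875, 0.602483), (dp/dtau, dq/dtau) = (-0.125000, 0.426398); Gamma_ppp = 0.000000, Gamma_ppq = 0.000000, Gamma_pqq = 0.000000, Gamma_qpp = 0.000000, Gamma_qpq = 0.000000, Gamma_qqq = 1.473409; k3 = (-0.125000, 0.426398, 0.000000, -0.267888)
  k4: at (p, q) = (0.462500, 0.634701), (dp/dtau, dq/dtau) = (-0.125000, 0.405964); Gamma_ppp = 0.000000, Gamma_ppq = 0.000000, Gamma_pqq = 0.000000, Gamma_qpp = 0.000000, Gamma_qpq = 0.000000, Gamma_qqq = 1.414333; k4 = (-0.125000, 0.405964, 0.000000, -0.233092)
  Y <- Y + (h/6)(k1 + 2k2 + 2k3 + k4): p = 0.4625, q = 0.6345, dp/dtau = -0.1250, dq/dtau = 0.4061
step 3:
  k1: at (p, q) = (0.462500, 0.634525), (dp/dtau, dq/dtau) = (-0.125000, 0.406118); Gamma_ppp = 0.000000, Gamma_ppq = 0.000000, Gamma_pqq = 0.000000, Gamma_qpp = 0.000000, Gamma_qpq = 0.000000, Gamma_qqq = 1.414644; k1 = (-0.125000, 0.406118, 0.000000, -0.233319)
  k2: at (p, q) = (0.453125, 0.664984), (dp/dtau, dq/dtau) = (-0.125000, 0.388619); Gamma_ppp = 0.000000, Gamma_ppq = 0.000000, Gamma_pqq = 0.000000, Gamma_qpp = 0.000000, Gamma_qpq = 0.000000, Gamma_qqq = 1.362332; k2 = (-0.125000, 0.388619, 0.000000, -0.205745)
  k3: at (p, q) = (0.453125, 0.663671), (dp/dtau, dq/dtau) = (-0.125000, 0.390687); Gamma_ppp = 0.000000, Gamma_ppq = 0.000000, Gamma_pqq = 0.000000, Gamma_qpp = 0.000000, Gamma_qpq = 0.000000, Gamma_qqq = 1.364518; k3 = (-0.125000, 0.390687, 0.000000, -0.208275)
  k4: at (p, q) = (0.443750, 0.693128), (dp/dtau, dq/dtau) = (-0.125000, 0.374876); Gamma_ppp = 0.000000, Gamma_ppq = 0.000000, Gamma_pqq = 0.000000, Gamma_qpp = 0.000000, Gamma_qpq = 0.000000, Gamma_qqq = 1.316871; k4 = (-0.125000, 0.374876, 0.000000, -0.185063)
  Y <- Y + (h/6)(k1 + 2k2 + 2k3 + k4): p = 0.4438, q = 0.6930, dp/dtau = -0.1250, dq/dtau = 0.3750
step 4:
  k1: at (p, q) = (0.443750, 0.693015), (dp/dtau, dq/dtau) = (-0.125000, 0.374957); Gamma_ppp = 0.000000, Gamma_ppq = 0.000000, Gamma_pqq = 0.000000, Gamma_qpp = 0.000000, Gamma_qpq = 0.000000, Gamma_qqq = 1.317048; k1 = (-0.125000, 0.374957, 0.000000, -0.185167)
  k2: at (p, q) = (0.434375, 0.721137), (dp/dtau, dq/dtau) = (-0.125000, 0.361069); Gamma_ppp = 0.000000, Gamma_ppq = 0.000000, Gamma_pqq = 0.000000, Gamma_qpp = 0.000000, Gamma_qpq = 0.000000, Gamma_qqq = 1.274191; k2 = (-0.125000, 0.361069, 0.000000, -0.166118)
  k3: at (p, q) = (0.434375, 0.720095), (dp/dtau, dq/dtau) = (-0.125000, 0.362498); Gamma_ppp = 0.000000, Gamma_ppq = 0.000000, Gamma_pqq = 0.000000, Gamma_qpp = 0.000000, Gamma_qpq = 0.000000, Gamma_qqq = 1.275734; k3 = (-0.125000, 0.362498, 0.000000, -0.167638)
  k4: at (p, q) = (0.425000, 0.747390), (dp/dtau, dq/dtau) = (-0.125000, 0.349811); Gamma_ppp = 0.000000, Gamma_ppq = 0.000000, Gamma_pqq = 0.000000, Gamma_qpp = 0.000000, Gamma_qpq = 0.000000, Gamma_qqq = 1.236357; k4 = (-0.125000, 0.349811, 0.000000, -0.151290)
  Y <- Y + (h/6)(k1 + 2k2 + 2k3 + k4): p = 0.4250, q = 0.7473, dp/dtau = -0.1250, dq/dtau = 0.3499

Answer: p = 0.4250, q = 0.7473, dp/dtau = -0.1250, dq/dtau = 0.3499


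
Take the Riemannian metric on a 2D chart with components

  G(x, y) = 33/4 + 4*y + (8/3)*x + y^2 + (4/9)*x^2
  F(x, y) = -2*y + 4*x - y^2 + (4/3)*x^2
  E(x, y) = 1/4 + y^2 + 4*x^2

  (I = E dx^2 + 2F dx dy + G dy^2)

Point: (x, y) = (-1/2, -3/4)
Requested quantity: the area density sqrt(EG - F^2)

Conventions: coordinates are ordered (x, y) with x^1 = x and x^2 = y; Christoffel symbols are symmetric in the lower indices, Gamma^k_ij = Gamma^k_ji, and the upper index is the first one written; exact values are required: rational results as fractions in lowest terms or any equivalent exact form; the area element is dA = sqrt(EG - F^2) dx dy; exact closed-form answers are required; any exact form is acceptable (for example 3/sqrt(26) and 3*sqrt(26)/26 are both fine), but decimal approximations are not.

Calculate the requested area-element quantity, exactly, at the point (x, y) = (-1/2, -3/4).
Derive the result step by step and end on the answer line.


E = 29/16, F = -35/48, G = 661/144; EG - F^2 = 2243/288

Answer: sqrt(EG - F^2) = sqrt(4486)/24


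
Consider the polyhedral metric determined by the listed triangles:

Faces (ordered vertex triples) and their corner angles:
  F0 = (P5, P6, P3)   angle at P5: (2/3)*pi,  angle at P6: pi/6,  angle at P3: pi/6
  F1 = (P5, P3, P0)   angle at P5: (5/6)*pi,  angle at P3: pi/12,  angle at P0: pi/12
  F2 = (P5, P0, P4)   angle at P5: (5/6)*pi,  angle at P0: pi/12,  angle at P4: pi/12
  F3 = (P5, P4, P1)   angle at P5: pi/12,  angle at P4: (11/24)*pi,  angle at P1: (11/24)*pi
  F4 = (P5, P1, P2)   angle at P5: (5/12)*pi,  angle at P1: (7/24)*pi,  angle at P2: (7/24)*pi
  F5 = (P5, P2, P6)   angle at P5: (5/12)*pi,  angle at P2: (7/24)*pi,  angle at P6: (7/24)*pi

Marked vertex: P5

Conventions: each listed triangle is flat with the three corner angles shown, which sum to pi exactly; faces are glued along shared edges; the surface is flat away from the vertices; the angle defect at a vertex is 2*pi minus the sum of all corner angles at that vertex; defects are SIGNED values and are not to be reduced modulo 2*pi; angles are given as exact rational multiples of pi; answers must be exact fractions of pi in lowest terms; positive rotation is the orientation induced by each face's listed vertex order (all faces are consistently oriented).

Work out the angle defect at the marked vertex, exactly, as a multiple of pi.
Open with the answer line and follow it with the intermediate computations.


Answer: defect(P5) = (-5/4)*pi

Sum of corner angles at P5: (13/4)*pi
defect = 2*pi - (13/4)*pi


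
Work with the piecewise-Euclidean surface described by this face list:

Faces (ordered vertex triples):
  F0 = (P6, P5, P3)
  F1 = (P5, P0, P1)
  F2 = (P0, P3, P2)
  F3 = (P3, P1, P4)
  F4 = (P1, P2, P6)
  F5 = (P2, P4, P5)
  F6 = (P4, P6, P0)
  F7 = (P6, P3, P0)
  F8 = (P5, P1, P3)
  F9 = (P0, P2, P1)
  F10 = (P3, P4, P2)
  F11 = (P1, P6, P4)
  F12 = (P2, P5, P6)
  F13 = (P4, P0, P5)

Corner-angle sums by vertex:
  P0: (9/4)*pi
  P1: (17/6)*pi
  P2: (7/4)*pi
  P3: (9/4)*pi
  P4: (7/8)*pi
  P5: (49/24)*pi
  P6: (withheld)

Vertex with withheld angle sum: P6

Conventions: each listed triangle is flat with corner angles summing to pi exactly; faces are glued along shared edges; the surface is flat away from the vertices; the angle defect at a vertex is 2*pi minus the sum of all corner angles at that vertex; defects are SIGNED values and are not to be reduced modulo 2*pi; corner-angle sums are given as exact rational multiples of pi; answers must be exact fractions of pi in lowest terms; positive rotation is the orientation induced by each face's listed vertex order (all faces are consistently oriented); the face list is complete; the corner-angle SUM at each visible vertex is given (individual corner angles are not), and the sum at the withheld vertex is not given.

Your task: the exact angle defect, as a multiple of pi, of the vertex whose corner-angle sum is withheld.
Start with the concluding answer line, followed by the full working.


Answer: defect(P6) = 0

V = 7, E = 21, F = 14; chi = V - E + F = 0
Gauss-Bonnet: total defect = 2*pi*chi = 0; visible defects sum to 0


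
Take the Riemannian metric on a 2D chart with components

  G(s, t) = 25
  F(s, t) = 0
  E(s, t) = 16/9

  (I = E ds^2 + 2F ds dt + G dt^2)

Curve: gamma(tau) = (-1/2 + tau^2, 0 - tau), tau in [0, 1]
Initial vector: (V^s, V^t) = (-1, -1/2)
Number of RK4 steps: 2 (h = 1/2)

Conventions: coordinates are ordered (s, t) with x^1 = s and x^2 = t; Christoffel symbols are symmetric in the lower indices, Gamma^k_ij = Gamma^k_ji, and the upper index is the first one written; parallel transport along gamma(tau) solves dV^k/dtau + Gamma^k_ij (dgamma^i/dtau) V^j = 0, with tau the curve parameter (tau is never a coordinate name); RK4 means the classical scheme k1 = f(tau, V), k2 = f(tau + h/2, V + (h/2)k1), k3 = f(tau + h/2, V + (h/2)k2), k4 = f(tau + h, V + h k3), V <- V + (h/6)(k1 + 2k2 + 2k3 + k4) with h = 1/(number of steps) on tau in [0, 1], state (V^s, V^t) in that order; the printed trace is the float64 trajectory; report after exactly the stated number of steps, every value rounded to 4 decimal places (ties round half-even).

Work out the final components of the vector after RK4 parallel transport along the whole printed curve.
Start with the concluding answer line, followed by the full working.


Answer: V^s = -1.0000, V^t = -0.5000

gamma'(tau) = (2*tau, -1); f(tau, V)^k = -Gamma^k_ij(gamma(tau)) gamma'^i(tau) V^j; h = 1/2; intermediate values shown to 6 dp
curve data and Christoffel symbols at the stage parameters:
  tau = 0.000000: gamma = (-0.500000, 0.000000), gamma' = (0.000000, -1.000000); Gamma_sss = 0.000000, Gamma_sst = 0.000000, Gamma_stt = 0.000000, Gamma_tss = 0.000000, Gamma_tst = 0.000000, Gamma_ttt = 0.000000
  tau = 0.250000: gamma = (-0.437500, -0.250000), gamma' = (0.500000, -1.000000); Gamma_sss = 0.000000, Gamma_sst = 0.000000, Gamma_stt = 0.000000, Gamma_tss = 0.000000, Gamma_tst = 0.000000, Gamma_ttt = 0.000000
  tau = 0.500000: gamma = (-0.250000, -0.500000), gamma' = (1.000000, -1.000000); Gamma_sss = 0.000000, Gamma_sst = 0.000000, Gamma_stt = 0.000000, Gamma_tss = 0.000000, Gamma_tst = 0.000000, Gamma_ttt = 0.000000
  tau = 0.750000: gamma = (0.062500, -0.750000), gamma' = (1.500000, -1.000000); Gamma_sss = 0.000000, Gamma_sst = 0.000000, Gamma_stt = 0.000000, Gamma_tss = 0.000000, Gamma_tst = 0.000000, Gamma_ttt = 0.000000
  tau = 1.000000: gamma = (0.500000, -1.000000), gamma' = (2.000000, -1.000000); Gamma_sss = 0.000000, Gamma_sst = 0.000000, Gamma_stt = 0.000000, Gamma_tss = 0.000000, Gamma_tst = 0.000000, Gamma_ttt = 0.000000
step 0: V^s = -1.0000, V^t = -0.5000
step 1: k1 = (0.000000, 0.000000), k2 = (0.000000, 0.000000), k3 = (0.000000, 0.000000), k4 = (0.000000, 0.000000); V <- V + (h/6)(k1 + 2k2 + 2k3 + k4): V^s = -1.0000, V^t = -0.5000
step 2: k1 = (0.000000, 0.000000), k2 = (0.000000, 0.000000), k3 = (0.000000, 0.000000), k4 = (0.000000, 0.000000); V <- V + (h/6)(k1 + 2k2 + 2k3 + k4): V^s = -1.0000, V^t = -0.5000


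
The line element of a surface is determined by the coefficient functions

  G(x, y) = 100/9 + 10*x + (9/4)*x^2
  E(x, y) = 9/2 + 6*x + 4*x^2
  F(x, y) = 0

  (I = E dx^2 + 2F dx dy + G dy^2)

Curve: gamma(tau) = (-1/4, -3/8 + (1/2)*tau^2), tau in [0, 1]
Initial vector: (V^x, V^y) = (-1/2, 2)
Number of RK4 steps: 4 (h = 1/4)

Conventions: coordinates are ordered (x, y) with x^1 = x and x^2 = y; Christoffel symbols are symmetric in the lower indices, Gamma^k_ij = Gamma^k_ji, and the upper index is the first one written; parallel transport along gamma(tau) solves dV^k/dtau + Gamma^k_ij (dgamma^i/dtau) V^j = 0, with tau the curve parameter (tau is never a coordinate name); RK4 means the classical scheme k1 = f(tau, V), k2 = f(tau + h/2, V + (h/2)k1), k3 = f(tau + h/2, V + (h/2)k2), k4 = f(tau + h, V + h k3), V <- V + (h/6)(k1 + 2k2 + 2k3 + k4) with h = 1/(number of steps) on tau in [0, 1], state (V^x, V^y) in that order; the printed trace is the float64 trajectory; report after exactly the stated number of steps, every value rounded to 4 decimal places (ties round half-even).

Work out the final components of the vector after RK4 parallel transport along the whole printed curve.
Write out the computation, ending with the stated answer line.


gamma'(tau) = (0, tau); f(tau, V)^k = -Gamma^k_ij(gamma(tau)) gamma'^i(tau) V^j; h = 1/4; intermediate values shown to 6 dp
curve data and Christoffel symbols at the stage parameters:
  tau = 0.000000: gamma = (-0.250000, -0.375000), gamma' = (0.000000, 0.000000); Gamma_xxx = 0.615385, Gamma_xxy = 0.000000, Gamma_xyy = -1.365385, Gamma_yxx = 0.000000, Gamma_yxy = 0.507042, Gamma_yyy = 0.000000
  tau = 0.125000: gamma = (-0.250000, -0.367188), gamma' = (0.000000, 0.125000); Gamma_xxx = 0.615385, Gamma_xxy = 0.000000, Gamma_xyy = -1.365385, Gamma_yxx = 0.000000, Gamma_yxy = 0.507042, Gamma_yyy = 0.000000
  tau = 0.250000: gamma = (-0.250000, -0.343750), gamma' = (0.000000, 0.250000); Gamma_xxx = 0.615385, Gamma_xxy = 0.000000, Gamma_xyy = -1.365385, Gamma_yxx = 0.000000, Gamma_yxy = 0.507042, Gamma_yyy = 0.000000
  tau = 0.375000: gamma = (-0.250000, -0.304688), gamma' = (0.000000, 0.375000); Gamma_xxx = 0.615385, Gamma_xxy = 0.000000, Gamma_xyy = -1.365385, Gamma_yxx = 0.000000, Gamma_yxy = 0.507042, Gamma_yyy = 0.000000
  tau = 0.500000: gamma = (-0.250000, -0.250000), gamma' = (0.000000, 0.500000); Gamma_xxx = 0.615385, Gamma_xxy = 0.000000, Gamma_xyy = -1.365385, Gamma_yxx = 0.000000, Gamma_yxy = 0.507042, Gamma_yyy = 0.000000
  tau = 0.625000: gamma = (-0.250000, -0.179688), gamma' = (0.000000, 0.625000); Gamma_xxx = 0.615385, Gamma_xxy = 0.000000, Gamma_xyy = -1.365385, Gamma_yxx = 0.000000, Gamma_yxy = 0.507042, Gamma_yyy = 0.000000
  tau = 0.750000: gamma = (-0.250000, -0.093750), gamma' = (0.000000, 0.750000); Gamma_xxx = 0.615385, Gamma_xxy = 0.000000, Gamma_xyy = -1.365385, Gamma_yxx = 0.000000, Gamma_yxy = 0.507042, Gamma_yyy = 0.000000
  tau = 0.875000: gamma = (-0.250000, 0.007812), gamma' = (0.000000, 0.875000); Gamma_xxx = 0.615385, Gamma_xxy = 0.000000, Gamma_xyy = -1.365385, Gamma_yxx = 0.000000, Gamma_yxy = 0.507042, Gamma_yyy = 0.000000
  tau = 1.000000: gamma = (-0.250000, 0.125000), gamma' = (0.000000, 1.000000); Gamma_xxx = 0.615385, Gamma_xxy = 0.000000, Gamma_xyy = -1.365385, Gamma_yxx = 0.000000, Gamma_yxy = 0.507042, Gamma_yyy = 0.000000
step 0: V^x = -0.5000, V^y = 2.0000
step 1: k1 = (0.000000, 0.000000), k2 = (0.341346, 0.031690), k3 = (0.342022, 0.028986), k4 = (0.685166, 0.052542); V <- V + (h/6)(k1 + 2k2 + 2k3 + k4): V^x = -0.4145, V^y = 2.0072
step 2: k1 = (0.685166, 0.052543), k2 = (1.031111, 0.062529), k3 = (1.031750, 0.054307), k4 = (1.379600, 0.039693); V <- V + (h/6)(k1 + 2k2 + 2k3 + k4): V^x = -0.1566, V^y = 2.0208
step 3: k1 = (1.379602, 0.039693), k2 = (1.728736, -0.005033), k3 = (1.723965, -0.018864), k4 = (2.064573, -0.104359); V <- V + (h/6)(k1 + 2k2 + 2k3 + k4): V^x = 0.2747, V^y = 2.0161
step 4: k1 = (2.064604, -0.104450), k2 = (2.393106, -0.236357), k3 = (2.373408, -0.254575), k4 = (2.665907, -0.440121); V <- V + (h/6)(k1 + 2k2 + 2k3 + k4): V^x = 0.8690, V^y = 1.9525

Answer: V^x = 0.8690, V^y = 1.9525


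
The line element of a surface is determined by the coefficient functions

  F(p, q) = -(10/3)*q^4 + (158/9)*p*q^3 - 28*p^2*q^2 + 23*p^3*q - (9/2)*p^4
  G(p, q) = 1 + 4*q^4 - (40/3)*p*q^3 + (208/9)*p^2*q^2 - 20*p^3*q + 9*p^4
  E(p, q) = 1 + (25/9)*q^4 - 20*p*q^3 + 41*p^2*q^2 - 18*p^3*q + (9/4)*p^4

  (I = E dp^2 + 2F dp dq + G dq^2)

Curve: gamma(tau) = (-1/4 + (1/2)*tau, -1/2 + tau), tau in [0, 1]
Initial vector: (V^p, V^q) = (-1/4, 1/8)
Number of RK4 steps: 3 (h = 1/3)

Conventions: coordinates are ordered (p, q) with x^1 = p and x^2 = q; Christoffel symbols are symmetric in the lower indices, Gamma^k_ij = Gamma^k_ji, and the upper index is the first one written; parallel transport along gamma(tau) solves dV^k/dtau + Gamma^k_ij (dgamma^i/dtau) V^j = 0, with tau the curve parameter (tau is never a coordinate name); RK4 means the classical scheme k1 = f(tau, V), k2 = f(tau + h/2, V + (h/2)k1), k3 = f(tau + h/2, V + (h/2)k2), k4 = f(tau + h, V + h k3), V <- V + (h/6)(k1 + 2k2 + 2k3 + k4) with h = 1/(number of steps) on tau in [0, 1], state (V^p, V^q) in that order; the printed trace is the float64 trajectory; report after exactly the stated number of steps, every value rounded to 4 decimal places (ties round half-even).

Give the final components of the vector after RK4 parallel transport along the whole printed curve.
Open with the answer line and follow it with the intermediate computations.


Answer: V^p = -0.2500, V^q = 0.1250

gamma'(tau) = (1/2, 1); f(tau, V)^k = -Gamma^k_ij(gamma(tau)) gamma'^i(tau) V^j; h = 1/3; intermediate values shown to 6 dp
curve data and Christoffel symbols at the stage parameters:
  tau = 0.000000: gamma = (-0.250000, -0.500000), gamma' = (0.500000, 1.000000); Gamma_ppp = -0.476730, Gamma_ppq = 0.035313, Gamma_pqq = -0.247193, Gamma_qpp = -0.538912, Gamma_qpq = 0.039919, Gamma_qqq = -0.279436
  tau = 0.166667: gamma = (-0.166667, -0.333333), gamma' = (0.500000, 1.000000); Gamma_ppp = -0.155701, Gamma_ppq = 0.011533, Gamma_pqq = -0.080734, Gamma_qpp = -0.176010, Gamma_qpq = 0.013038, Gamma_qqq = -0.091264
  tau = 0.333333: gamma = (-0.083333, -0.166667), gamma' = (0.500000, 1.000000); Gamma_ppp = -0.019933, Gamma_ppq = 0.001477, Gamma_pqq = -0.010336, Gamma_qpp = -0.022533, Gamma_qpq = 0.001669, Gamma_qqq = -0.011684
  tau = 0.500000: gamma = (0.000000, 0.000000), gamma' = (0.500000, 1.000000); Gamma_ppp = 0.000000, Gamma_ppq = 0.000000, Gamma_pqq = 0.000000, Gamma_qpp = 0.000000, Gamma_qpq = 0.000000, Gamma_qqq = 0.000000
  tau = 0.666667: gamma = (0.083333, 0.166667), gamma' = (0.500000, 1.000000); Gamma_ppp = 0.019933, Gamma_ppq = -0.001477, Gamma_pqq = 0.010336, Gamma_qpp = 0.022533, Gamma_qpq = -0.001669, Gamma_qqq = 0.011684
  tau = 0.833333: gamma = (0.166667, 0.333333), gamma' = (0.500000, 1.000000); Gamma_ppp = 0.155701, Gamma_ppq = -0.011533, Gamma_pqq = 0.080734, Gamma_qpp = 0.176010, Gamma_qpq = -0.013038, Gamma_qqq = 0.091264
  tau = 1.000000: gamma = (0.250000, 0.500000), gamma' = (0.500000, 1.000000); Gamma_ppp = 0.476730, Gamma_ppq = -0.035313, Gamma_pqq = 0.247193, Gamma_qpp = 0.538912, Gamma_qpq = -0.039919, Gamma_qqq = 0.279436
step 0: V^p = -0.2500, V^q = 0.1250
step 1: k1 = (-0.022071, -0.024950), k2 = (-0.007764, -0.008777), k3 = (-0.007404, -0.008370), k4 = (-0.000971, -0.001097); V <- V + (h/6)(k1 + 2k2 + 2k3 + k4): V^p = -0.2530, V^q = 0.1216
step 2: k1 = (-0.000980, -0.001108), k2 = (0.000000, 0.000000), k3 = (0.000000, 0.000000), k4 = (0.000980, 0.001108); V <- V + (h/6)(k1 + 2k2 + 2k3 + k4): V^p = -0.2530, V^q = 0.1216
step 3: k1 = (0.000980, 0.001108), k2 = (0.007632, 0.008627), k3 = (0.007464, 0.008438), k4 = (0.022292, 0.025199); V <- V + (h/6)(k1 + 2k2 + 2k3 + k4): V^p = -0.2500, V^q = 0.1250


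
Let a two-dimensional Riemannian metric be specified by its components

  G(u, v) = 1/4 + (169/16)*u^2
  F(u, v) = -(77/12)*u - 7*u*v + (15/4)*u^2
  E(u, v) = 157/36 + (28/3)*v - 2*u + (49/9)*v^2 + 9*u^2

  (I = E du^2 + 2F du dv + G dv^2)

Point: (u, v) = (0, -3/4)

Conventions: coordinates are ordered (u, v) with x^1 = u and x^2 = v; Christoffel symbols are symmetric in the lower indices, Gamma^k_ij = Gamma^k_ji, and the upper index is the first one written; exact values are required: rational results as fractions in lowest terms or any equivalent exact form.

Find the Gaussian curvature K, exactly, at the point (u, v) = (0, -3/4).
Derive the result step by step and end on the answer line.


E = 61/144, F = 0, G = 1/4, EG - F^2 = 61/576 at the point
E_u = -2, E_v = 7/6, F_u = -7/6, F_v = 0, G_u = 0, G_v = 0
E_vv = 98/9, F_uv = -7, G_uu = 169/8
K follows from Brioschi's formula, (det M1 - det M2)/(EG - F^2)^2.
M1 = [[-E_vv/2 + F_uv - G_uu/2, E_u/2, F_u - E_v/2], [F_v - G_u/2, E, F], [G_v/2, F, G]] = [[-3313/144, -1, -7/4], [0, 61/144, 0], [0, 0, 1/4]]; det M1 = -202093/82944
M2 = [[0, E_v/2, G_u/2], [E_v/2, E, F], [G_u/2, F, G]] = [[0, 7/12, 0], [7/12, 61/144, 0], [0, 0, 1/4]]; det M2 = -49/576
det M1 - det M2 = -195037/82944; K = -195037/82944 / (61/576)^2 = -780148/3721

Answer: K = -780148/3721


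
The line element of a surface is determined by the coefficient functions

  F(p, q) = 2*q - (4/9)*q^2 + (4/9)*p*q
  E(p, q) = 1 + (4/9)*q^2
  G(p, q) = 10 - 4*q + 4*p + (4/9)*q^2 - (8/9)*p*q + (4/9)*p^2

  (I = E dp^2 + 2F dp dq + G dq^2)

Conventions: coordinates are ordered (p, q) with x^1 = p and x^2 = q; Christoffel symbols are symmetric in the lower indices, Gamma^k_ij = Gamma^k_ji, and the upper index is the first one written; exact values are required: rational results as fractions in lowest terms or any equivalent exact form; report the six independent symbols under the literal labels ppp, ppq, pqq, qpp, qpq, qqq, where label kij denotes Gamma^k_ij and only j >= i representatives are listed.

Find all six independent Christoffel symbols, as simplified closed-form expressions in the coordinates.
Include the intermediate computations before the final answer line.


E = 1 + (4/9)*q^2; F = 2*q - (4/9)*q^2 + (4/9)*p*q; G = 10 - 4*q + 4*p + (4/9)*q^2 - (8/9)*p*q + (4/9)*p^2
Gamma^k_ij = (1/2) g^{kl} (d_i g_jl + d_j g_il - d_l g_ij), with g^inv = (1/(EG-F^2)) [[G, -F], [-F, E]]
first partials: E_p = 0, E_q = (8/9)*q, F_p = (4/9)*q, F_q = 2 - (8/9)*q + (4/9)*p, G_p = 4 - (8/9)*q + (8/9)*p, G_q = -4 + (8/9)*q - (8/9)*p
D = EG - F^2 = 10 - 4*q + 4*p + (8/9)*q^2 - (8/9)*p*q + (4/9)*p^2
expanded: Gamma^p_pp = (G E_p - 2F F_p + F E_q)/(2D), Gamma^p_pq = (G E_q - F G_p)/(2D), Gamma^p_qq = (2G F_q - G G_p - F G_q)/(2D), Gamma^q_pp = (2E F_p - E E_q - F E_p)/(2D), Gamma^q_pq = (E G_p - F E_q)/(2D), Gamma^q_qq = (E G_q - 2F F_q + F G_p)/(2D); substitute and cancel common factors

Answer: Gamma_ppp = 0, Gamma_ppq = 2*q/(2*p^2 - 4*p*q + 18*p + 4*q^2 - 18*q + 45), Gamma_pqq = -2*q/(2*p^2 - 4*p*q + 18*p + 4*q^2 - 18*q + 45), Gamma_qpp = 0, Gamma_qpq = (2*p - 2*q + 9)/(2*p^2 - 4*p*q + 18*p + 4*q^2 - 18*q + 45), Gamma_qqq = (-2*p + 2*q - 9)/(2*p^2 - 4*p*q + 18*p + 4*q^2 - 18*q + 45)


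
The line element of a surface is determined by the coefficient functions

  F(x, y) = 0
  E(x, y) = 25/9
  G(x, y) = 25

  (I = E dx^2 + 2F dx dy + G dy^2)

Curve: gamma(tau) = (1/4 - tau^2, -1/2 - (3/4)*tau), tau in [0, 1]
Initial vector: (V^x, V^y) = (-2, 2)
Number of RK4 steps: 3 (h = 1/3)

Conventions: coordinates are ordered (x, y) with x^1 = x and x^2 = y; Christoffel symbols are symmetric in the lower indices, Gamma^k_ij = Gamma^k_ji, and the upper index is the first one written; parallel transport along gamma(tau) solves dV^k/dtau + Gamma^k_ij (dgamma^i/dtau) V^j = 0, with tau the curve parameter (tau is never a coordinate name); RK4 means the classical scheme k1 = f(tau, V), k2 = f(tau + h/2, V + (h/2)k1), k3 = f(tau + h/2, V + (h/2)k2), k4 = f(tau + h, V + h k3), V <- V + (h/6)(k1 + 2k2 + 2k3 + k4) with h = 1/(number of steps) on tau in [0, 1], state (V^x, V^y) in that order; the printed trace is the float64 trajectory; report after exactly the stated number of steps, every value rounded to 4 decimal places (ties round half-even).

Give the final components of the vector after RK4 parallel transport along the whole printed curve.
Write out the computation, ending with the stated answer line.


gamma'(tau) = (-2*tau, -3/4); f(tau, V)^k = -Gamma^k_ij(gamma(tau)) gamma'^i(tau) V^j; h = 1/3; intermediate values shown to 6 dp
curve data and Christoffel symbols at the stage parameters:
  tau = 0.000000: gamma = (0.250000, -0.500000), gamma' = (0.000000, -0.750000); Gamma_xxx = 0.000000, Gamma_xxy = 0.000000, Gamma_xyy = 0.000000, Gamma_yxx = 0.000000, Gamma_yxy = 0.000000, Gamma_yyy = 0.000000
  tau = 0.166667: gamma = (0.222222, -0.625000), gamma' = (-0.333333, -0.750000); Gamma_xxx = 0.000000, Gamma_xxy = 0.000000, Gamma_xyy = 0.000000, Gamma_yxx = 0.000000, Gamma_yxy = 0.000000, Gamma_yyy = 0.000000
  tau = 0.333333: gamma = (0.138889, -0.750000), gamma' = (-0.666667, -0.750000); Gamma_xxx = 0.000000, Gamma_xxy = 0.000000, Gamma_xyy = 0.000000, Gamma_yxx = 0.000000, Gamma_yxy = 0.000000, Gamma_yyy = 0.000000
  tau = 0.500000: gamma = (0.000000, -0.875000), gamma' = (-1.000000, -0.750000); Gamma_xxx = 0.000000, Gamma_xxy = 0.000000, Gamma_xyy = 0.000000, Gamma_yxx = 0.000000, Gamma_yxy = 0.000000, Gamma_yyy = 0.000000
  tau = 0.666667: gamma = (-0.194444, -1.000000), gamma' = (-1.333333, -0.750000); Gamma_xxx = 0.000000, Gamma_xxy = 0.000000, Gamma_xyy = 0.000000, Gamma_yxx = 0.000000, Gamma_yxy = 0.000000, Gamma_yyy = 0.000000
  tau = 0.833333: gamma = (-0.444444, -1.125000), gamma' = (-1.666667, -0.750000); Gamma_xxx = 0.000000, Gamma_xxy = 0.000000, Gamma_xyy = 0.000000, Gamma_yxx = 0.000000, Gamma_yxy = 0.000000, Gamma_yyy = 0.000000
  tau = 1.000000: gamma = (-0.750000, -1.250000), gamma' = (-2.000000, -0.750000); Gamma_xxx = 0.000000, Gamma_xxy = 0.000000, Gamma_xyy = 0.000000, Gamma_yxx = 0.000000, Gamma_yxy = 0.000000, Gamma_yyy = 0.000000
step 0: V^x = -2.0000, V^y = 2.0000
step 1: k1 = (0.000000, 0.000000), k2 = (0.000000, 0.000000), k3 = (0.000000, 0.000000), k4 = (0.000000, 0.000000); V <- V + (h/6)(k1 + 2k2 + 2k3 + k4): V^x = -2.0000, V^y = 2.0000
step 2: k1 = (0.000000, 0.000000), k2 = (0.000000, 0.000000), k3 = (0.000000, 0.000000), k4 = (0.000000, 0.000000); V <- V + (h/6)(k1 + 2k2 + 2k3 + k4): V^x = -2.0000, V^y = 2.0000
step 3: k1 = (0.000000, 0.000000), k2 = (0.000000, 0.000000), k3 = (0.000000, 0.000000), k4 = (0.000000, 0.000000); V <- V + (h/6)(k1 + 2k2 + 2k3 + k4): V^x = -2.0000, V^y = 2.0000

Answer: V^x = -2.0000, V^y = 2.0000


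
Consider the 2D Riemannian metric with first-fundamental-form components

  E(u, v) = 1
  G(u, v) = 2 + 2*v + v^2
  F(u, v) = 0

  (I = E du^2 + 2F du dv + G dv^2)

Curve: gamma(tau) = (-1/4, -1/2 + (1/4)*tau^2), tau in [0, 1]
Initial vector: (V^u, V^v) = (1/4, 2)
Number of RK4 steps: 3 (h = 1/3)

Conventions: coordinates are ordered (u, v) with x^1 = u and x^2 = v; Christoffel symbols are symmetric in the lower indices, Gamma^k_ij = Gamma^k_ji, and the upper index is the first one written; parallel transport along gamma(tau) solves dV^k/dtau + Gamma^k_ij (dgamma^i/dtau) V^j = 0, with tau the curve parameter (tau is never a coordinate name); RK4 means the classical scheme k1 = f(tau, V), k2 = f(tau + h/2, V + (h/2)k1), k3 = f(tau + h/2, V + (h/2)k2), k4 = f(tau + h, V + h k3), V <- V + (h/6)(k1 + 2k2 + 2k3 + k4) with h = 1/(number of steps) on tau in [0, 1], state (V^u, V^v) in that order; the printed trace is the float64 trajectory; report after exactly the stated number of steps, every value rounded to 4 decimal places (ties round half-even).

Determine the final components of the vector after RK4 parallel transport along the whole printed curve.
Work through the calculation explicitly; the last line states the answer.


gamma'(tau) = (0, (1/2)*tau); f(tau, V)^k = -Gamma^k_ij(gamma(tau)) gamma'^i(tau) V^j; h = 1/3; intermediate values shown to 6 dp
curve data and Christoffel symbols at the stage parameters:
  tau = 0.000000: gamma = (-0.250000, -0.500000), gamma' = (0.000000, 0.000000); Gamma_uuu = 0.000000, Gamma_uuv = 0.000000, Gamma_uvv = 0.000000, Gamma_vuu = 0.000000, Gamma_vuv = 0.000000, Gamma_vvv = 0.400000
  tau = 0.166667: gamma = (-0.250000, -0.493056), gamma' = (0.000000, 0.083333); Gamma_uuu = 0.000000, Gamma_uuv = 0.000000, Gamma_uvv = 0.000000, Gamma_vuu = 0.000000, Gamma_vuv = 0.000000, Gamma_vvv = 0.403299
  tau = 0.333333: gamma = (-0.250000, -0.472222), gamma' = (0.000000, 0.166667); Gamma_uuu = 0.000000, Gamma_uuv = 0.000000, Gamma_uvv = 0.000000, Gamma_vuu = 0.000000, Gamma_vuv = 0.000000, Gamma_vvv = 0.412794
  tau = 0.500000: gamma = (-0.250000, -0.437500), gamma' = (0.000000, 0.250000); Gamma_uuu = 0.000000, Gamma_uuv = 0.000000, Gamma_uvv = 0.000000, Gamma_vuu = 0.000000, Gamma_vuv = 0.000000, Gamma_vvv = 0.427300
  tau = 0.666667: gamma = (-0.250000, -0.388889), gamma' = (0.000000, 0.333333); Gamma_uuu = 0.000000, Gamma_uuv = 0.000000, Gamma_uvv = 0.000000, Gamma_vuu = 0.000000, Gamma_vuv = 0.000000, Gamma_vvv = 0.444944
  tau = 0.833333: gamma = (-0.250000, -0.326389), gamma' = (0.000000, 0.416667); Gamma_uuu = 0.000000, Gamma_uuv = 0.000000, Gamma_uvv = 0.000000, Gamma_vuu = 0.000000, Gamma_vuv = 0.000000, Gamma_vvv = 0.463360
  tau = 1.000000: gamma = (-0.250000, -0.250000), gamma' = (0.000000, 0.500000); Gamma_uuu = 0.000000, Gamma_uuv = 0.000000, Gamma_uvv = 0.000000, Gamma_vuu = 0.000000, Gamma_vuv = 0.000000, Gamma_vvv = 0.480000
step 0: V^u = 0.2500, V^v = 2.0000
step 1: k1 = (0.000000, 0.000000), k2 = (0.000000, -0.067217), k3 = (0.000000, -0.066840), k4 = (0.000000, -0.136065); V <- V + (h/6)(k1 + 2k2 + 2k3 + k4): V^u = 0.2500, V^v = 1.9775
step 2: k1 = (0.000000, -0.136053), k2 = (0.000000, -0.208829), k3 = (0.000000, -0.207533), k4 = (0.000000, -0.283039); V <- V + (h/6)(k1 + 2k2 + 2k3 + k4): V^u = 0.2500, V^v = 1.9080
step 3: k1 = (0.000000, -0.282984), k2 = (0.000000, -0.359266), k3 = (0.000000, -0.356811), k4 = (0.000000, -0.429375); V <- V + (h/6)(k1 + 2k2 + 2k3 + k4): V^u = 0.2500, V^v = 1.7889

Answer: V^u = 0.2500, V^v = 1.7889


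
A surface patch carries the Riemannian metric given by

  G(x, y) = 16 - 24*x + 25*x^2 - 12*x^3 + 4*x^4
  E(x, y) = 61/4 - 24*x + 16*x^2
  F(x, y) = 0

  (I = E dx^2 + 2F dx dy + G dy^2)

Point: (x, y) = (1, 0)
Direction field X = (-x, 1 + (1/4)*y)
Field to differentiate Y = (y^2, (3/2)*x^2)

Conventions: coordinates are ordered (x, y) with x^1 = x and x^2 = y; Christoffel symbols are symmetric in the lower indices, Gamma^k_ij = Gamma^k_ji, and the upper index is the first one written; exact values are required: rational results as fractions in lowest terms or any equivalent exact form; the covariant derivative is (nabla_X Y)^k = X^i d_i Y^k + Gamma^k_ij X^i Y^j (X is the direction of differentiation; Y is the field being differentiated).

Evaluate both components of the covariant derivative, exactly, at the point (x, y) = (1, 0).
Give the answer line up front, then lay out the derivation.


Answer: (nabla_X Y)^x = -18/29, (nabla_X Y)^y = -7/2

E = 29/4, F = 0, G = 9 at the point
E_x = 8, E_y = 0, F_x = 0, F_y = 0, G_x = 6, G_y = 0
EG - F^2 = 261/4;  g^inv = (4/261) * [[9, 0], [0, 29/4]]
first-kind symbols [ij,l] = (1/2)(d_i g_jl + d_j g_il - d_l g_ij): [xx,x] = E_x/2 = 4, [xx,y] = F_x - E_y/2 = 0, [xy,x] = E_y/2 = 0, [xy,y] = G_x/2 = 3, [yy,x] = F_y - G_x/2 = -3, [yy,y] = G_y/2 = 0
Gamma^x_ij = (G*[ij,x] - F*[ij,y])/(EG - F^2), Gamma^y_ij = (E*[ij,y] - F*[ij,x])/(EG - F^2)
Gamma_xxx = 16/29, Gamma_xxy = 0, Gamma_xyy = -12/29, Gamma_yxx = 0, Gamma_yxy = 1/3, Gamma_yyy = 0
X = (-1, 1), Y = (0, 3/2) at the point
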